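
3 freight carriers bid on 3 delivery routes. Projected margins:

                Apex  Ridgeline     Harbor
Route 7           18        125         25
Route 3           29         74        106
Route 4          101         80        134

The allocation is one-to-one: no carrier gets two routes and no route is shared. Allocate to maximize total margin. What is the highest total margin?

Maximum total: $332k

Optimal: Apex→Route 4 ($101k), Ridgeline→Route 7 ($125k), Harbor→Route 3 ($106k) — total 101+125+106 = $332k.
Max-entry greedy (repeatedly take the single best remaining cell) gives $288k, worse by 44.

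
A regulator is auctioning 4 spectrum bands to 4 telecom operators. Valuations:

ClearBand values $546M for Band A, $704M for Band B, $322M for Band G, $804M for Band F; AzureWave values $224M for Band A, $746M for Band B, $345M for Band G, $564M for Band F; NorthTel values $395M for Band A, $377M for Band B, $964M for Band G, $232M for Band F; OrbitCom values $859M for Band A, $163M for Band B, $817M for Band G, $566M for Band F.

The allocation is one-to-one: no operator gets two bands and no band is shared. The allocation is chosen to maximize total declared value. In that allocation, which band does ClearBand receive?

ClearBand receives Band F.

This is a one-to-one assignment (maximum-weight bipartite matching).
Optimal: ClearBand→Band F ($804M), AzureWave→Band B ($746M), NorthTel→Band G ($964M), OrbitCom→Band A ($859M) — total 804+746+964+859 = $3373M.
Swapping OrbitCom↔NorthTel (OrbitCom→Band G $817M, NorthTel→Band A $395M) loses 611.
No other one-to-one assignment exceeds $3373M.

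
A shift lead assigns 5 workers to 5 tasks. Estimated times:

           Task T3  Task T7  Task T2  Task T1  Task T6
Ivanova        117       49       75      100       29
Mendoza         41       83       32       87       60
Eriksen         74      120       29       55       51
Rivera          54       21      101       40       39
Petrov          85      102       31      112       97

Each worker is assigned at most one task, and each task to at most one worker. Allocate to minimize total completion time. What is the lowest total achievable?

Optimal: Ivanova→Task T6 (29 min), Mendoza→Task T3 (41 min), Eriksen→Task T1 (55 min), Rivera→Task T7 (21 min), Petrov→Task T2 (31 min) — total 29+41+55+21+31 = 177 min.
Column-greedy (each task in turn goes to its cheapest remaining worker) gives 288 min, worse by 111.

Min total: 177 min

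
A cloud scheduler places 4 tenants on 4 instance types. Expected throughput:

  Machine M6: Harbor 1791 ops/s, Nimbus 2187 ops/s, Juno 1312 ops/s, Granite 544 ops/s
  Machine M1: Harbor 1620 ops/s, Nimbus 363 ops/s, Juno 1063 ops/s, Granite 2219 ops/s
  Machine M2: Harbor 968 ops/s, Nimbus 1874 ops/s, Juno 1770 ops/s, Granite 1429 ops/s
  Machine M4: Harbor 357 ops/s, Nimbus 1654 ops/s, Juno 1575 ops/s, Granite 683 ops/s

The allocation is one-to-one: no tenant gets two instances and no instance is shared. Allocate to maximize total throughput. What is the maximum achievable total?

Max total: 7459 ops/s

Optimal: Harbor→Machine M6 (1791 ops/s), Nimbus→Machine M2 (1874 ops/s), Juno→Machine M4 (1575 ops/s), Granite→Machine M1 (2219 ops/s) — total 1791+1874+1575+2219 = 7459 ops/s.
Max-entry greedy (repeatedly take the single best remaining cell) gives 6533 ops/s, worse by 926.
Swapping Harbor↔Nimbus (Harbor→Machine M2 968 ops/s, Nimbus→Machine M6 2187 ops/s) loses 510.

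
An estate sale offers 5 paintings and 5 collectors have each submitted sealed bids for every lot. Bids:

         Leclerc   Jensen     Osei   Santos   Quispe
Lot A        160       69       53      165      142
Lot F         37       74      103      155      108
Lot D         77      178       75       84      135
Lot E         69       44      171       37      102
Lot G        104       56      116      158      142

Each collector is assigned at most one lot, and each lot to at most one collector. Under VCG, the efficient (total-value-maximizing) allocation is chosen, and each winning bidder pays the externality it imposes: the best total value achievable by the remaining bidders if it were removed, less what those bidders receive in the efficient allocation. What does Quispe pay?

Efficient allocation: Leclerc→Lot A ($160), Jensen→Lot D ($178), Osei→Lot E ($171), Santos→Lot F ($155), Quispe→Lot G ($142); total welfare W = $806.
Quispe receives Lot G at value $142, so the others get W − 142 = $664.
Without Quispe: best allocation of the remaining 4 bidders over all 5 lots is Leclerc→Lot A ($160), Jensen→Lot D ($178), Osei→Lot E ($171), Santos→Lot G ($158), total $667.
VCG payment = (others' best without Quispe) − (others' welfare with Quispe) = 667 − 664 = $3.

Quispe pays $3.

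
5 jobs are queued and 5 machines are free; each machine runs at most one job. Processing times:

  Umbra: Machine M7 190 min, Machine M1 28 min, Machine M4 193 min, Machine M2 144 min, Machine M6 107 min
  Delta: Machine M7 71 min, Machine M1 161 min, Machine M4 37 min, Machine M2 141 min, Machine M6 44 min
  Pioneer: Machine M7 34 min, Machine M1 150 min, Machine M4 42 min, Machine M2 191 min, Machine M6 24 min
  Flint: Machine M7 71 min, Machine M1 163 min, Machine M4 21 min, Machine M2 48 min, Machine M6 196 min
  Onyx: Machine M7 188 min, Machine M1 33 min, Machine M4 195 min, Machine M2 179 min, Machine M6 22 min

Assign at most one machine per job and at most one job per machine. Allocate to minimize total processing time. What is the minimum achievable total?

Optimal: Umbra→Machine M1 (28 min), Delta→Machine M4 (37 min), Pioneer→Machine M7 (34 min), Flint→Machine M2 (48 min), Onyx→Machine M6 (22 min) — total 28+37+34+48+22 = 169 min.
Column-greedy (each machine in turn goes to its cheapest remaining job) gives 246 min, worse by 77.
No other one-to-one assignment undercuts 169 min.

Minimum total: 169 min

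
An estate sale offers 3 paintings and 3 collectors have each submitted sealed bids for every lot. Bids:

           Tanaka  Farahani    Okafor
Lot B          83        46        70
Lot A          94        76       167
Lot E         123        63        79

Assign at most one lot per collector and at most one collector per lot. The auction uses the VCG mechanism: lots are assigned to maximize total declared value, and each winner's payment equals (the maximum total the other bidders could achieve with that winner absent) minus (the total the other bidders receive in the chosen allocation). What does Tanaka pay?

Efficient allocation: Tanaka→Lot E ($123), Farahani→Lot B ($46), Okafor→Lot A ($167); total welfare W = $336.
Tanaka receives Lot E at value $123, so the others get W − 123 = $213.
Without Tanaka: best allocation of the remaining 2 bidders over all 3 lots is Farahani→Lot E ($63), Okafor→Lot A ($167), total $230.
VCG payment = (others' best without Tanaka) − (others' welfare with Tanaka) = 230 − 213 = $17.

Tanaka pays $17.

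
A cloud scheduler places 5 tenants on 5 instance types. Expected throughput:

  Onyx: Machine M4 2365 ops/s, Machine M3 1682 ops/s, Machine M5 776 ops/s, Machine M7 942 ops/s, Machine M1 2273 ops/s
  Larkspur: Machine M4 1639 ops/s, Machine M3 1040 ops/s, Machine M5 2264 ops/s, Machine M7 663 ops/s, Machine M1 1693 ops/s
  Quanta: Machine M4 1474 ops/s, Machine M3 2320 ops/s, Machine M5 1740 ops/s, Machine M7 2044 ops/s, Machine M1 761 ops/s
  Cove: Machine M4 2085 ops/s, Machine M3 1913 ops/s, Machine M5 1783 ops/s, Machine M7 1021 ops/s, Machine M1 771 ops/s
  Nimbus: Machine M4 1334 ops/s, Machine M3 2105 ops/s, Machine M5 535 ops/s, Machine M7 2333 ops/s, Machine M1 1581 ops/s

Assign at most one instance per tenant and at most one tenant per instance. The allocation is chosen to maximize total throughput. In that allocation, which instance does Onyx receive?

Onyx receives Machine M1.

Optimal: Onyx→Machine M1 (2273 ops/s), Larkspur→Machine M5 (2264 ops/s), Quanta→Machine M3 (2320 ops/s), Cove→Machine M4 (2085 ops/s), Nimbus→Machine M7 (2333 ops/s) — total 2273+2264+2320+2085+2333 = 11275 ops/s.
Max-entry greedy (repeatedly take the single best remaining cell) gives 10053 ops/s, worse by 1222.
Swapping Nimbus↔Onyx (Nimbus→Machine M1 1581 ops/s, Onyx→Machine M7 942 ops/s) loses 2083.
Onyx's own top instance is Machine M4 (2365 ops/s), but forcing Onyx→Machine M4 and reassigning the rest optimally gives only 10494 ops/s — worse by 781.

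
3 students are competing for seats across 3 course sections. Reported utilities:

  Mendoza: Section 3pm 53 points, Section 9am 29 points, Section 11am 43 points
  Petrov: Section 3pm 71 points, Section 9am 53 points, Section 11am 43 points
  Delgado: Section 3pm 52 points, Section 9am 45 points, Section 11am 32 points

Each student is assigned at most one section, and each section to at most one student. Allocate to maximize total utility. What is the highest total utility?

Max total: 159 points

Optimal: Mendoza→Section 11am (43 points), Petrov→Section 3pm (71 points), Delgado→Section 9am (45 points) — total 43+71+45 = 159 points.
Row-greedy (each student in turn takes its best remaining section) gives 138 points, worse by 21.
Next-best assignment: Mendoza→Section 11am, Petrov→Section 9am, Delgado→Section 3pm = 148 points.
Swapping Mendoza↔Delgado (Mendoza→Section 9am 29 points, Delgado→Section 11am 32 points) loses 27.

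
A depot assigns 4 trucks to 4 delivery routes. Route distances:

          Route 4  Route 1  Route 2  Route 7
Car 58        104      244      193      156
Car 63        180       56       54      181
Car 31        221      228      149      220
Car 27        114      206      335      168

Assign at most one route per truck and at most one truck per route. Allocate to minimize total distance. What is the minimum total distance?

Optimal: Car 58→Route 7 (156 km), Car 63→Route 1 (56 km), Car 31→Route 2 (149 km), Car 27→Route 4 (114 km) — total 156+56+149+114 = 475 km.
Row-greedy (each truck in turn takes its cheapest remaining route) gives 584 km, worse by 109.
Swapping Car 58↔Car 27 (Car 58→Route 4 104 km, Car 27→Route 7 168 km) adds 2.
Every other assignment is strictly worse.

Min total: 475 km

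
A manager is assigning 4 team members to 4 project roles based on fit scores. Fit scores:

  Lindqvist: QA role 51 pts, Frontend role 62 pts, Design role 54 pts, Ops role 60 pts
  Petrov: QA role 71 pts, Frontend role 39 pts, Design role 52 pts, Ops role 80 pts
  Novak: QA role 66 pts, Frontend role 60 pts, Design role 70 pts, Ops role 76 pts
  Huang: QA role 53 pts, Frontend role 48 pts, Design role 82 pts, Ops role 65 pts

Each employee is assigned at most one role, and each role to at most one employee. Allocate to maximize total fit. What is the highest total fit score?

Maximum total: 291 pts

Optimal: Lindqvist→Frontend role (62 pts), Petrov→QA role (71 pts), Novak→Ops role (76 pts), Huang→Design role (82 pts) — total 62+71+76+82 = 291 pts.
Max-entry greedy (repeatedly take the single best remaining cell) gives 290 pts, worse by 1.
Next-best assignment: Lindqvist→Frontend role, Petrov→Ops role, Novak→QA role, Huang→Design role = 290 pts.
Checked against all permutations: 291 pts is optimal.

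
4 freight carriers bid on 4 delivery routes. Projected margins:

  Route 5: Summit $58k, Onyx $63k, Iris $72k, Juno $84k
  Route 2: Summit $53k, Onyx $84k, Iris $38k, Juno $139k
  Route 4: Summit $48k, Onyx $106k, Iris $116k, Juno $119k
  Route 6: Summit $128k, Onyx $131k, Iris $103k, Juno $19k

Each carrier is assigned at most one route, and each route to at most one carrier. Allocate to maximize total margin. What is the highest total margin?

Optimal: Summit→Route 6 ($128k), Onyx→Route 5 ($63k), Iris→Route 4 ($116k), Juno→Route 2 ($139k) — total 128+63+116+139 = $446k.
Max-entry greedy (repeatedly take the single best remaining cell) gives $444k, worse by 2.
Checked against all permutations: $446k is optimal.

Maximum total: $446k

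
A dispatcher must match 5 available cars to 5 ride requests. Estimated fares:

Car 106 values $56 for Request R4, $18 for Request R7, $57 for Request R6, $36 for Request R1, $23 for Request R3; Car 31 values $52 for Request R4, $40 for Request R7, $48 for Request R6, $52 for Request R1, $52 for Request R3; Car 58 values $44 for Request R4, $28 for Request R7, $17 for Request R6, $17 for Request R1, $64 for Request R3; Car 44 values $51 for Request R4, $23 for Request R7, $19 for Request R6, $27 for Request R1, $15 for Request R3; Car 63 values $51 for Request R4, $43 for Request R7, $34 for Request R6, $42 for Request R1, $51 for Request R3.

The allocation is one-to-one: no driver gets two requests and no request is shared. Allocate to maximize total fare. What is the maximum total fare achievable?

This is the linear assignment problem.
Optimal: Car 106→Request R6 ($57), Car 31→Request R1 ($52), Car 58→Request R3 ($64), Car 44→Request R4 ($51), Car 63→Request R7 ($43) — total 57+52+64+51+43 = $267.
Max-entry greedy (repeatedly take the single best remaining cell) gives $243, worse by 24.
Every other assignment is strictly worse.

Max total: $267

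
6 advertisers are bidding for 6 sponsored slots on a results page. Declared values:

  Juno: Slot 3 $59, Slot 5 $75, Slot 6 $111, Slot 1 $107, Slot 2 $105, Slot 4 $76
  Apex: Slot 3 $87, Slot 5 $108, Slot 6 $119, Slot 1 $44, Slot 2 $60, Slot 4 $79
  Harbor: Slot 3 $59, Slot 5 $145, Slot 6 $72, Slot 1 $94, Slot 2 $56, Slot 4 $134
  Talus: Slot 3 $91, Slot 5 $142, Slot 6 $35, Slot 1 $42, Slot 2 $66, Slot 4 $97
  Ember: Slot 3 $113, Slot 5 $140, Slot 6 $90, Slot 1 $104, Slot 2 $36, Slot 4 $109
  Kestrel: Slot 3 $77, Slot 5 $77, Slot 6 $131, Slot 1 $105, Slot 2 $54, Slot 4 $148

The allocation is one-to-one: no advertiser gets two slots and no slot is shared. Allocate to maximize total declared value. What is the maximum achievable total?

Optimal: Juno→Slot 2 ($105), Apex→Slot 6 ($119), Harbor→Slot 1 ($94), Talus→Slot 5 ($142), Ember→Slot 3 ($113), Kestrel→Slot 4 ($148) — total 105+119+94+142+113+148 = $721.
Next-best assignment: Juno→Slot 2, Apex→Slot 6, Harbor→Slot 4, Talus→Slot 5, Ember→Slot 3, Kestrel→Slot 1 = $718.
Swapping Juno↔Kestrel (Juno→Slot 4 $76, Kestrel→Slot 2 $54) loses 123.
Checked against all permutations: $721 is optimal.

Maximum total: $721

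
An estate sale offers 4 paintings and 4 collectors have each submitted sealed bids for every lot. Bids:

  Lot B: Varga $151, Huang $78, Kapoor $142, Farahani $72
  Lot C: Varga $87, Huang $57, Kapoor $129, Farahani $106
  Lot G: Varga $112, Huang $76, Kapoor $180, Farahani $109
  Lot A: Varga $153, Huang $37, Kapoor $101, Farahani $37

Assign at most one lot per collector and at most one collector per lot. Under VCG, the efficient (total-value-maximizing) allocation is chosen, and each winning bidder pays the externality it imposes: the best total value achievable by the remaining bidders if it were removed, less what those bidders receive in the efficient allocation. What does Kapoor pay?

Efficient allocation: Varga→Lot A ($153), Huang→Lot B ($78), Kapoor→Lot G ($180), Farahani→Lot C ($106); total welfare W = $517.
Kapoor receives Lot G at value $180, so the others get W − 180 = $337.
Without Kapoor: best allocation of the remaining 3 bidders over all 4 lots is Varga→Lot A ($153), Huang→Lot B ($78), Farahani→Lot G ($109), total $340.
VCG payment = (others' best without Kapoor) − (others' welfare with Kapoor) = 340 − 337 = $3.

Kapoor pays $3.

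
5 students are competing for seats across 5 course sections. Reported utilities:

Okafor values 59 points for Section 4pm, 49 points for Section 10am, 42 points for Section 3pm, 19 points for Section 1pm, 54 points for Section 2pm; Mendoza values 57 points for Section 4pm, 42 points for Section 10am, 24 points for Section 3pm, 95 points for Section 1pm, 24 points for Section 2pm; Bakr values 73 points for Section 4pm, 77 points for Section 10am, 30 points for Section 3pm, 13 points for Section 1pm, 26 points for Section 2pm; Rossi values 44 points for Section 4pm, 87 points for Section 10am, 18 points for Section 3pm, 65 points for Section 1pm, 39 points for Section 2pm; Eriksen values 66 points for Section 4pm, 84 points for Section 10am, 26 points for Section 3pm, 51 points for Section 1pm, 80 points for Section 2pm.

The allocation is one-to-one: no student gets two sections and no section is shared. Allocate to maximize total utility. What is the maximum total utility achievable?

Max total: 377 points

Optimal: Okafor→Section 3pm (42 points), Mendoza→Section 1pm (95 points), Bakr→Section 4pm (73 points), Rossi→Section 10am (87 points), Eriksen→Section 2pm (80 points) — total 42+95+73+87+80 = 377 points.
Row-greedy (each student in turn takes its best remaining section) gives 296 points, worse by 81.
Next-best assignment: Okafor→Section 4pm, Mendoza→Section 1pm, Bakr→Section 3pm, Rossi→Section 10am, Eriksen→Section 2pm = 351 points.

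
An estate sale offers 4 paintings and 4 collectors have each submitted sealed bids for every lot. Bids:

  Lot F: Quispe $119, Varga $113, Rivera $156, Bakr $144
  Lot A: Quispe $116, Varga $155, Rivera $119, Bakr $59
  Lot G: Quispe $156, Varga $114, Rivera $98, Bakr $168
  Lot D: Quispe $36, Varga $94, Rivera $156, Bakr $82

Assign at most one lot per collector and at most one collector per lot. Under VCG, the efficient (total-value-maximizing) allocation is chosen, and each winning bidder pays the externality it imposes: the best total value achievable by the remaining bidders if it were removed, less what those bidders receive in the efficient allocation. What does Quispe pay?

Quispe pays $24.

Efficient allocation: Quispe→Lot G ($156), Varga→Lot A ($155), Rivera→Lot D ($156), Bakr→Lot F ($144); total welfare W = $611.
Quispe receives Lot G at value $156, so the others get W − 156 = $455.
Without Quispe: best allocation of the remaining 3 bidders over all 4 lots is Varga→Lot A ($155), Rivera→Lot F ($156), Bakr→Lot G ($168), total $479.
VCG payment = (others' best without Quispe) − (others' welfare with Quispe) = 479 − 455 = $24.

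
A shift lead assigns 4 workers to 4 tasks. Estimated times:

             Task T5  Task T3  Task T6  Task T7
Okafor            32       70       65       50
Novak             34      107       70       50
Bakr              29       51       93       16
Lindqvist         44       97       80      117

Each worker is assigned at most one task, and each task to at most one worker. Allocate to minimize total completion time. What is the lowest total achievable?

This is a one-to-one assignment (minimum-cost bipartite matching).
Optimal: Okafor→Task T3 (70 min), Novak→Task T5 (34 min), Bakr→Task T7 (16 min), Lindqvist→Task T6 (80 min) — total 70+34+16+80 = 200 min.
Column-greedy (each task in turn goes to its cheapest remaining worker) gives 286 min, worse by 86.

Min total: 200 min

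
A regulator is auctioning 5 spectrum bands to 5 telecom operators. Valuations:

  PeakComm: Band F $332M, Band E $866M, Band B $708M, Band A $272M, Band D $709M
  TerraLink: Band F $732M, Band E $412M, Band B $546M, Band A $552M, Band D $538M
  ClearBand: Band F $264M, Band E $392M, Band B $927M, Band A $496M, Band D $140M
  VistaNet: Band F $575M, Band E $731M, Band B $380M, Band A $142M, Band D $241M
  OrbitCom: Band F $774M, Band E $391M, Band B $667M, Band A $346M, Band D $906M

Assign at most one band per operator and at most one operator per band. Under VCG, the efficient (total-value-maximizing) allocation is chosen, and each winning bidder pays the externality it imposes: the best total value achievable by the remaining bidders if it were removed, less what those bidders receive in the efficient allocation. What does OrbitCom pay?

OrbitCom pays $179M.

Efficient allocation: PeakComm→Band E ($866M), TerraLink→Band A ($552M), ClearBand→Band B ($927M), VistaNet→Band F ($575M), OrbitCom→Band D ($906M); total welfare W = $3826M.
OrbitCom receives Band D at value $906M, so the others get W − 906 = $2920M.
Without OrbitCom: best allocation of the remaining 4 bidders over all 5 bands is PeakComm→Band D ($709M), TerraLink→Band F ($732M), ClearBand→Band B ($927M), VistaNet→Band E ($731M), total $3099M.
VCG payment = (others' best without OrbitCom) − (others' welfare with OrbitCom) = 3099 − 2920 = $179M.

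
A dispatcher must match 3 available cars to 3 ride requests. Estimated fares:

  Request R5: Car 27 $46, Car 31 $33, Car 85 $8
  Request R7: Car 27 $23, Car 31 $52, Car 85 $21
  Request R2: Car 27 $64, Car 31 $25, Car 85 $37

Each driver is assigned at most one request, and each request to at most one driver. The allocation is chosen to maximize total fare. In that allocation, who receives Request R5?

Treat this as an assignment problem: match each driver to one request.
Optimal: Car 27→Request R5 ($46), Car 31→Request R7 ($52), Car 85→Request R2 ($37) — total 46+52+37 = $135.
Row-greedy (each driver in turn takes its best remaining request) gives $124, worse by 11.
Next-best assignment: Car 27→Request R2, Car 31→Request R7, Car 85→Request R5 = $124.
Swapping Car 27↔Car 85 (Car 27→Request R2 $64, Car 85→Request R5 $8) loses 11.
Checked against all permutations: $135 is optimal.
Car 27's own top request is Request R2 ($64), but forcing Car 27→Request R2 and reassigning the rest optimally gives only $124 — worse by 11.

Car 27 receives Request R5.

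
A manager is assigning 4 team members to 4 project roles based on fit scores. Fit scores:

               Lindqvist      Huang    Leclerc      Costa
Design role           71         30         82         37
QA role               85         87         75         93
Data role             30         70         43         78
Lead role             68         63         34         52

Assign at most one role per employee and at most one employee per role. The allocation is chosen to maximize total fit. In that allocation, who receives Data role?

This is a one-to-one assignment (maximum-weight bipartite matching).
Optimal: Lindqvist→Lead role (68 pts), Huang→QA role (87 pts), Leclerc→Design role (82 pts), Costa→Data role (78 pts) — total 68+87+82+78 = 315 pts.
Max-entry greedy (repeatedly take the single best remaining cell) gives 313 pts, worse by 2.
Checked against all permutations: 315 pts is optimal.
Costa's own top role is QA role (93 pts), but forcing Costa→QA role and reassigning the rest optimally gives only 313 pts — worse by 2.

Costa receives Data role.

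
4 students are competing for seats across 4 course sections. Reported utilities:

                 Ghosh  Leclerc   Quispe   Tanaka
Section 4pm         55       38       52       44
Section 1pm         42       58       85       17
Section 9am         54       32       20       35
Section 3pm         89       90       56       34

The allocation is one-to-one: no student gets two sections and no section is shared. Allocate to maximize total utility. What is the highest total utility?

Optimal: Ghosh→Section 9am (54 points), Leclerc→Section 3pm (90 points), Quispe→Section 1pm (85 points), Tanaka→Section 4pm (44 points) — total 54+90+85+44 = 273 points.
Row-greedy (each student in turn takes its best remaining section) gives 234 points, worse by 39.
Every other assignment is strictly worse.

Max total: 273 points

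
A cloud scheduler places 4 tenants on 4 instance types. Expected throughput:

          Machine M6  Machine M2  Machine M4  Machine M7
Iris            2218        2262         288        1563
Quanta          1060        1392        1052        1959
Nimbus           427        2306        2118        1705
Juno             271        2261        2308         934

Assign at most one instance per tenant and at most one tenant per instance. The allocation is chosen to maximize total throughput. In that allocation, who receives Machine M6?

This is the linear assignment problem.
Optimal: Iris→Machine M6 (2218 ops/s), Quanta→Machine M7 (1959 ops/s), Nimbus→Machine M2 (2306 ops/s), Juno→Machine M4 (2308 ops/s) — total 2218+1959+2306+2308 = 8791 ops/s.
Row-greedy (each tenant in turn takes its best remaining instance) gives 6610 ops/s, worse by 2181.
Every other assignment is strictly worse.
Iris's own top instance is Machine M2 (2262 ops/s), but forcing Iris→Machine M2 and reassigning the rest optimally gives only 7335 ops/s — worse by 1456.

Iris receives Machine M6.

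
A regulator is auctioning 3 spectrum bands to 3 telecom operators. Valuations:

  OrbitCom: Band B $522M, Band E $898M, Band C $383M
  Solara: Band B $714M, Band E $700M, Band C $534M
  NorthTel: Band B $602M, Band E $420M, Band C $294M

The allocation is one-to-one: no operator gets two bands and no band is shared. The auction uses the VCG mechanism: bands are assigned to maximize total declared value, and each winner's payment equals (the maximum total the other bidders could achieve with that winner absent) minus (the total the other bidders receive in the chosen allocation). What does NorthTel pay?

Efficient allocation: OrbitCom→Band E ($898M), Solara→Band C ($534M), NorthTel→Band B ($602M); total welfare W = $2034M.
NorthTel receives Band B at value $602M, so the others get W − 602 = $1432M.
Without NorthTel: best allocation of the remaining 2 bidders over all 3 bands is OrbitCom→Band E ($898M), Solara→Band B ($714M), total $1612M.
VCG payment = (others' best without NorthTel) − (others' welfare with NorthTel) = 1612 − 1432 = $180M.

NorthTel pays $180M.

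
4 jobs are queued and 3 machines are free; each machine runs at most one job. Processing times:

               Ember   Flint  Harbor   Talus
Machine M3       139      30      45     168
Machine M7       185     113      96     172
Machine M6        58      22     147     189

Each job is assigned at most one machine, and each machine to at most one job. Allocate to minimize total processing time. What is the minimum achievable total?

Min total: 184 min

Treat this as an assignment problem: match each job to one machine.
Optimal: Flint→Machine M3 (30 min), Harbor→Machine M7 (96 min), Ember→Machine M6 (58 min) — total 30+96+58 = 184 min.
Min-entry greedy (repeatedly take the single cheapest remaining cell) gives 239 min, worse by 55.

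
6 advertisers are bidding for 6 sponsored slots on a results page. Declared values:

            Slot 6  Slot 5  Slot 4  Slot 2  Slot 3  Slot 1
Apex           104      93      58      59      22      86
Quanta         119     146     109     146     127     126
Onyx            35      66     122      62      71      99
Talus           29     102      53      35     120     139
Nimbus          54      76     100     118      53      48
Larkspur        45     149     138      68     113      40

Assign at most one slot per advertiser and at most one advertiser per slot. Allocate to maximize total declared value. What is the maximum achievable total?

This is the linear assignment problem.
Optimal: Apex→Slot 6 ($104), Quanta→Slot 3 ($127), Onyx→Slot 4 ($122), Talus→Slot 1 ($139), Nimbus→Slot 2 ($118), Larkspur→Slot 5 ($149) — total 104+127+122+139+118+149 = $759.
Column-greedy (each slot in turn goes to its best remaining advertiser) gives $714, worse by 45.

Max total: $759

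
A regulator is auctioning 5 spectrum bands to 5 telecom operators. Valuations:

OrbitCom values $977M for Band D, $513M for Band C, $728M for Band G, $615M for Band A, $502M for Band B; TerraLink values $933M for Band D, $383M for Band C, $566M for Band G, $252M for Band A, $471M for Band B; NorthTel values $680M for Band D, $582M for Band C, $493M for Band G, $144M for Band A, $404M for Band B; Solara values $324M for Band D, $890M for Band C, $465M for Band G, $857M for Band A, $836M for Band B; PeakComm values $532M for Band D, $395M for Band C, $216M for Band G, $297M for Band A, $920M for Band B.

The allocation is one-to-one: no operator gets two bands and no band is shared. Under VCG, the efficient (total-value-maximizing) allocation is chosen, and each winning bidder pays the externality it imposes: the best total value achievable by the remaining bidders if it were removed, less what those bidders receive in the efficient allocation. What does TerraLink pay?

TerraLink pays $249M.

Efficient allocation: OrbitCom→Band G ($728M), TerraLink→Band D ($933M), NorthTel→Band C ($582M), Solara→Band A ($857M), PeakComm→Band B ($920M); total welfare W = $4020M.
TerraLink receives Band D at value $933M, so the others get W − 933 = $3087M.
Without TerraLink: best allocation of the remaining 4 bidders over all 5 bands is OrbitCom→Band D ($977M), NorthTel→Band C ($582M), Solara→Band A ($857M), PeakComm→Band B ($920M), total $3336M.
VCG payment = (others' best without TerraLink) − (others' welfare with TerraLink) = 3336 − 3087 = $249M.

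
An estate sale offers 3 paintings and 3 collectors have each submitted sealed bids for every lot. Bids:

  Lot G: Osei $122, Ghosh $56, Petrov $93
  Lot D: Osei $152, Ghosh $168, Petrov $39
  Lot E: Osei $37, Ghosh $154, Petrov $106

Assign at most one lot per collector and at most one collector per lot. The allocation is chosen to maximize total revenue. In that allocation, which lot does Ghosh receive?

Ghosh receives Lot E.

Treat this as an assignment problem: match each collector to one lot.
Optimal: Osei→Lot D ($152), Ghosh→Lot E ($154), Petrov→Lot G ($93) — total 152+154+93 = $399.
Column-greedy (each lot in turn goes to its best remaining collector) gives $396, worse by 3.
Swapping Petrov↔Ghosh (Petrov→Lot E $106, Ghosh→Lot G $56) loses 85.
Ghosh's own top lot is Lot D ($168), but forcing Ghosh→Lot D and reassigning the rest optimally gives only $396 — worse by 3.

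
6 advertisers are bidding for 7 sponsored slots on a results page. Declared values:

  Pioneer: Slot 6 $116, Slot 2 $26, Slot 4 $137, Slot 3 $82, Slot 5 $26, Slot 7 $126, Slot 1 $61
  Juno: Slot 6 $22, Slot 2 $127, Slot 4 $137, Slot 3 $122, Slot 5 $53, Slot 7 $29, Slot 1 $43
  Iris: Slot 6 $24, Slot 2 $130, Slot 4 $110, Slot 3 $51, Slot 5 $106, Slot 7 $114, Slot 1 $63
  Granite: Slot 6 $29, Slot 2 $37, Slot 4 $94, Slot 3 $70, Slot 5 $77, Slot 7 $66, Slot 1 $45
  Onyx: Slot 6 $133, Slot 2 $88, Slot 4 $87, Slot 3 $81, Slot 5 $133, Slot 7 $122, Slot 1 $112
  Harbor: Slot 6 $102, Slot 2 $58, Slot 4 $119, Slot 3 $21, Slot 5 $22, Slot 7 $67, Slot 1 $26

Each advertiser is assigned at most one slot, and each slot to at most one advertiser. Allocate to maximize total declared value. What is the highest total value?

Treat this as an assignment problem: match each advertiser to one slot.
Optimal: Pioneer→Slot 7 ($126), Juno→Slot 3 ($122), Iris→Slot 2 ($130), Granite→Slot 4 ($94), Onyx→Slot 5 ($133), Harbor→Slot 6 ($102) — total 126+122+130+94+133+102 = $707.
Row-greedy (each advertiser in turn takes its best remaining slot) gives $614, worse by 93.
Checked against all permutations: $707 is optimal.

Maximum total: $707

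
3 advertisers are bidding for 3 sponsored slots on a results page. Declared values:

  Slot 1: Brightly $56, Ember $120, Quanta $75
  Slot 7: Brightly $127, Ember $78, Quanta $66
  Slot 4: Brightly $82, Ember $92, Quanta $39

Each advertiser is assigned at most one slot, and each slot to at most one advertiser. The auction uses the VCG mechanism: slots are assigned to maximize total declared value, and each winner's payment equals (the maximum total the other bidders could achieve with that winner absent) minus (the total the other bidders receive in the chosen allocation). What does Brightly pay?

Efficient allocation: Brightly→Slot 7 ($127), Ember→Slot 4 ($92), Quanta→Slot 1 ($75); total welfare W = $294.
Brightly receives Slot 7 at value $127, so the others get W − 127 = $167.
Without Brightly: best allocation of the remaining 2 bidders over all 3 slots is Ember→Slot 1 ($120), Quanta→Slot 7 ($66), total $186.
VCG payment = (others' best without Brightly) − (others' welfare with Brightly) = 186 − 167 = $19.

Brightly pays $19.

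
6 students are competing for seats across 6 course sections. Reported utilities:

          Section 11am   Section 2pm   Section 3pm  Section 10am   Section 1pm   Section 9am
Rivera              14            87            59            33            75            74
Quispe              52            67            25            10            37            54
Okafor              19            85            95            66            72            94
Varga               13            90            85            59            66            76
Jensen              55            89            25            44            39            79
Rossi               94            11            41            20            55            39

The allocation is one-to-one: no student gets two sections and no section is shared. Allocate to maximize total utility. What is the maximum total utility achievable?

Optimal: Rivera→Section 1pm (75 points), Quispe→Section 2pm (67 points), Okafor→Section 3pm (95 points), Varga→Section 10am (59 points), Jensen→Section 9am (79 points), Rossi→Section 11am (94 points) — total 75+67+95+59+79+94 = 469 points.
Row-greedy (each student in turn takes its best remaining section) gives 377 points, worse by 92.
Swapping Quispe↔Okafor (Quispe→Section 3pm 25 points, Okafor→Section 2pm 85 points) loses 52.

Maximum total: 469 points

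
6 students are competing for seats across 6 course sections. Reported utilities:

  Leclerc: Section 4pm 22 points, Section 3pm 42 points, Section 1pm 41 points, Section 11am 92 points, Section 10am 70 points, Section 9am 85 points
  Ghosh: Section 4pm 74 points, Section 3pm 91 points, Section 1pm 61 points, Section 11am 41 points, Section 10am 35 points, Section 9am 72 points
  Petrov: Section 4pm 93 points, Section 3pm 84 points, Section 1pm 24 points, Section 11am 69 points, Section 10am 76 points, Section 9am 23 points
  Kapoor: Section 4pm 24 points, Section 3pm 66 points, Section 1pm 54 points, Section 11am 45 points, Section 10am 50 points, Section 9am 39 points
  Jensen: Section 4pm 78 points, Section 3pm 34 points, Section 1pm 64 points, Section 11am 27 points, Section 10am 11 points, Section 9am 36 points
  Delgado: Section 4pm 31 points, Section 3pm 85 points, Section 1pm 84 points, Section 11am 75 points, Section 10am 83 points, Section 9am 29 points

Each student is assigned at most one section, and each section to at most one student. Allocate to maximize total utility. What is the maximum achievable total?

Max total: 470 points

Optimal: Leclerc→Section 11am (92 points), Ghosh→Section 9am (72 points), Petrov→Section 4pm (93 points), Kapoor→Section 3pm (66 points), Jensen→Section 1pm (64 points), Delgado→Section 10am (83 points) — total 92+72+93+66+64+83 = 470 points.
Row-greedy (each student in turn takes its best remaining section) gives 449 points, worse by 21.
Every other assignment is strictly worse.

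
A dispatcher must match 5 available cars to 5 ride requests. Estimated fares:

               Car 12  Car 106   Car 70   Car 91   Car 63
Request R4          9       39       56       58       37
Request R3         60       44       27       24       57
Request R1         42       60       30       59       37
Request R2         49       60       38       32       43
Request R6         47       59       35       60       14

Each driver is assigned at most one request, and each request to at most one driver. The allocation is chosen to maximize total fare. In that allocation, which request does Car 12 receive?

Optimal: Car 12→Request R2 ($49), Car 106→Request R1 ($60), Car 70→Request R4 ($56), Car 91→Request R6 ($60), Car 63→Request R3 ($57) — total 49+60+56+60+57 = $282.
Row-greedy (each driver in turn takes its best remaining request) gives $279, worse by 3.
Swapping Car 70↔Car 106 (Car 70→Request R1 $30, Car 106→Request R4 $39) loses 47.
Checked against all permutations: $282 is optimal.
Car 12's own top request is Request R3 ($60), but forcing Car 12→Request R3 and reassigning the rest optimally gives only $279 — worse by 3.

Car 12 receives Request R2.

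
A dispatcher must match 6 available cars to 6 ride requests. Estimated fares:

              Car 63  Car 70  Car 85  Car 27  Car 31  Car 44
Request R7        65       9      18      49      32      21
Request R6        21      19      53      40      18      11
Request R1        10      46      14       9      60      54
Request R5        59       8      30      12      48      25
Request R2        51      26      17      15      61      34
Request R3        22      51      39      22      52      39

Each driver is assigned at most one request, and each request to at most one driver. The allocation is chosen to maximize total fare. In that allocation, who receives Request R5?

Car 63 receives Request R5.

Optimal: Car 63→Request R5 ($59), Car 70→Request R3 ($51), Car 85→Request R6 ($53), Car 27→Request R7 ($49), Car 31→Request R2 ($61), Car 44→Request R1 ($54) — total 59+51+53+49+61+54 = $327.
Car 63's own top request is Request R7 ($65), but forcing Car 63→Request R7 and reassigning the rest optimally gives only $301 — worse by 26.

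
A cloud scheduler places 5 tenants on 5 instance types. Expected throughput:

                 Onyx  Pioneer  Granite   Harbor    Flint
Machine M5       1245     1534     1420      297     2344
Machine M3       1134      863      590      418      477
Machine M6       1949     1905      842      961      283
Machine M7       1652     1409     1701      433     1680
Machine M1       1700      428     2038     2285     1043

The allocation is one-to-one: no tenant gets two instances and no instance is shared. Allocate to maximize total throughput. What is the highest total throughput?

Max total: 9369 ops/s

This is the linear assignment problem.
Optimal: Onyx→Machine M3 (1134 ops/s), Pioneer→Machine M6 (1905 ops/s), Granite→Machine M7 (1701 ops/s), Harbor→Machine M1 (2285 ops/s), Flint→Machine M5 (2344 ops/s) — total 1134+1905+1701+2285+2344 = 9369 ops/s.
Max-entry greedy (repeatedly take the single best remaining cell) gives 9142 ops/s, worse by 227.
Every other assignment is strictly worse.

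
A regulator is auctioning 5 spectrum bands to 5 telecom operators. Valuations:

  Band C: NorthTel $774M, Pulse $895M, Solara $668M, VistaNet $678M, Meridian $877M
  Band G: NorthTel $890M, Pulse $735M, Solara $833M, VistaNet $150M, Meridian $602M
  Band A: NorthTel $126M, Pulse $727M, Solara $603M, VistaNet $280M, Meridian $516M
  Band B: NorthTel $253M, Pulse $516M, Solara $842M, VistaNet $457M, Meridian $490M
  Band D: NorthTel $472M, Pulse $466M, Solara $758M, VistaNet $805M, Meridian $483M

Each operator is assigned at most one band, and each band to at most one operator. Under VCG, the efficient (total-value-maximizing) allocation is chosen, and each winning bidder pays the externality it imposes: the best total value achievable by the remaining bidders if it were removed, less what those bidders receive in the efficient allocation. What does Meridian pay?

Meridian pays $168M.

Efficient allocation: NorthTel→Band G ($890M), Pulse→Band A ($727M), Solara→Band B ($842M), VistaNet→Band D ($805M), Meridian→Band C ($877M); total welfare W = $4141M.
Meridian receives Band C at value $877M, so the others get W − 877 = $3264M.
Without Meridian: best allocation of the remaining 4 bidders over all 5 bands is NorthTel→Band G ($890M), Pulse→Band C ($895M), Solara→Band B ($842M), VistaNet→Band D ($805M), total $3432M.
VCG payment = (others' best without Meridian) − (others' welfare with Meridian) = 3432 − 3264 = $168M.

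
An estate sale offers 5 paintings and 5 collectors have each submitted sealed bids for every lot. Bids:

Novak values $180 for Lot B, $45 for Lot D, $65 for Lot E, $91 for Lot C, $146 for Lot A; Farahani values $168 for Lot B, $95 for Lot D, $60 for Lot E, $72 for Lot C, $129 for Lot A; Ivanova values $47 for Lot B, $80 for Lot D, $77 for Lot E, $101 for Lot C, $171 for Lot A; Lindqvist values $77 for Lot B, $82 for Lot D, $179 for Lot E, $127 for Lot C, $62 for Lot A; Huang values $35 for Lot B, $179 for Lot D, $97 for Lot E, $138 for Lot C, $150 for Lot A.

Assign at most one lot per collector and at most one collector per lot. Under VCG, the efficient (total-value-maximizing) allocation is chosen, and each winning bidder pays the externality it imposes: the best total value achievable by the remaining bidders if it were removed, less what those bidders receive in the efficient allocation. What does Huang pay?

Efficient allocation: Novak→Lot C ($91), Farahani→Lot B ($168), Ivanova→Lot A ($171), Lindqvist→Lot E ($179), Huang→Lot D ($179); total welfare W = $788.
Huang receives Lot D at value $179, so the others get W − 179 = $609.
Without Huang: best allocation of the remaining 4 bidders over all 5 lots is Novak→Lot B ($180), Farahani→Lot D ($95), Ivanova→Lot A ($171), Lindqvist→Lot E ($179), total $625.
VCG payment = (others' best without Huang) − (others' welfare with Huang) = 625 − 609 = $16.

Huang pays $16.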